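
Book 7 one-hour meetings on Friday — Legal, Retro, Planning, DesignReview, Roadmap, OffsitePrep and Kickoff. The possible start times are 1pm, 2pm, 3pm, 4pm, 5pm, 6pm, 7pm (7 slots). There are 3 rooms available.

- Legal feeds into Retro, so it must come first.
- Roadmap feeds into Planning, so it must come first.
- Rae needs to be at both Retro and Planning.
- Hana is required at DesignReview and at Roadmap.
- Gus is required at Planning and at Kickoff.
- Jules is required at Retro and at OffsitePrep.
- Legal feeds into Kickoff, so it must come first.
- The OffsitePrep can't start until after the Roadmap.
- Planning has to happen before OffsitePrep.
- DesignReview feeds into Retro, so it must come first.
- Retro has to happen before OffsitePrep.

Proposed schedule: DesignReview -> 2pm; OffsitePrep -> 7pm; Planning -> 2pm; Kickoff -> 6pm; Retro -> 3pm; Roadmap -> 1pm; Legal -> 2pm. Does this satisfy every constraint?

Retro has to happen before OffsitePrep — holds.
Planning has to happen before OffsitePrep — holds.
Legal feeds into Kickoff, so it must come first — holds.
The OffsitePrep can't start until after the Roadmap — holds.
Jules is required at Retro and at OffsitePrep — holds.
Rae needs to be at both Retro and Planning — holds.
Roadmap feeds into Planning, so it must come first — holds.
Hana is required at DesignReview and at Roadmap — holds.
Legal feeds into Retro, so it must come first — holds.
DesignReview feeds into Retro, so it must come first — holds.
There are 3 rooms available — holds.
Gus is required at Planning and at Kickoff — holds.

Valid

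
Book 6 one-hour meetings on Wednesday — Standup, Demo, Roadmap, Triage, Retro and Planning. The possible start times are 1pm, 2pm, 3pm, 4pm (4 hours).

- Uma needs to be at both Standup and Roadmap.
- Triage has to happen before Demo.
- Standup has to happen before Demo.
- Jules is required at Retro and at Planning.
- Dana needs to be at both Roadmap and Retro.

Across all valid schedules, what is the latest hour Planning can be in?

4pm

Planning at 4pm is achievable: Demo in 2pm, Roadmap in 2pm, Triage in 1pm, Standup in 1pm, Retro in 1pm, Planning in 4pm.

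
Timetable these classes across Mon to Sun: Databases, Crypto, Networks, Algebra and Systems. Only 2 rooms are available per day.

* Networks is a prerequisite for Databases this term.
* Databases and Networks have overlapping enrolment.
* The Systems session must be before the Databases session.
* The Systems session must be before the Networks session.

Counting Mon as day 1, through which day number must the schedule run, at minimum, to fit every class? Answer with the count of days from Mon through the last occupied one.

3 days

The precedence chain requires at least 3 distinct days.
With at most 2 per day and 5 classes, at least 3 days are needed.
3 works (last occupied day: Wed): for example Systems -> Mon, Algebra -> Tue, Databases -> Wed, Crypto -> Mon, Networks -> Tue.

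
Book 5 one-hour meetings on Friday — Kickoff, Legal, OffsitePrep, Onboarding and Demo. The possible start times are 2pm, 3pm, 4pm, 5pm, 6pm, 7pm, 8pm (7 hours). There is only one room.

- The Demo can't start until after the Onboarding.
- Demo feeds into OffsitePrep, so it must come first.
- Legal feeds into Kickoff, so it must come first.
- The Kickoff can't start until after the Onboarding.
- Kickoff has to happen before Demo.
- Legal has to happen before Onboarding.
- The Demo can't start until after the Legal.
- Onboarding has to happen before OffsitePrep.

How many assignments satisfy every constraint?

21

Splitting on Kickoff: it can be 4pm (6), 5pm (9), 6pm (6). Listing each branch's schedules as (Legal, OffsitePrep, Onboarding, Demo):
Kickoff=4pm: (2pm,6pm,3pm,5pm) (2pm,7pm,3pm,5pm) (2pm,7pm,3pm,6pm) (2pm,8pm,3pm,5pm) (2pm,8pm,3pm,6pm) (2pm,8pm,3pm,7pm) — 6.
Kickoff=5pm: (2pm,7pm,3pm,6pm) (2pm,7pm,4pm,6pm) (2pm,8pm,3pm,6pm) (2pm,8pm,3pm,7pm) (2pm,8pm,4pm,6pm) (2pm,8pm,4pm,7pm) (3pm,7pm,4pm,6pm) (3pm,8pm,4pm,6pm) (3pm,8pm,4pm,7pm) — 9.
Kickoff=6pm: (2pm,8pm,3pm,7pm) (2pm,8pm,4pm,7pm) (2pm,8pm,5pm,7pm) (3pm,8pm,4pm,7pm) (3pm,8pm,5pm,7pm) (4pm,8pm,5pm,7pm) — 6.
Summing: 6 + 9 + 6 = 21.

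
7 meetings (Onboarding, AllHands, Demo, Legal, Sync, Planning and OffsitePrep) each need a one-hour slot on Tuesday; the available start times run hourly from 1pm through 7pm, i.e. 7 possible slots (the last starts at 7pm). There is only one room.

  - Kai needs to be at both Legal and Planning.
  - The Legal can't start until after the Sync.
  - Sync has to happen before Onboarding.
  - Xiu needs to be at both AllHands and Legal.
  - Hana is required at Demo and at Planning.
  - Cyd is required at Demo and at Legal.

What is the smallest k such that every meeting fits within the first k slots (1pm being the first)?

7 slots

The precedence chain requires at least 2 distinct slots.
With at most 1 per slot and 7 meetings, at least 7 slots are needed.
7 works (last occupied slot: 7pm): for example OffsitePrep -> 7pm, Planning -> 6pm, Legal -> 3pm, Sync -> 1pm, Onboarding -> 2pm, AllHands -> 4pm, Demo -> 5pm.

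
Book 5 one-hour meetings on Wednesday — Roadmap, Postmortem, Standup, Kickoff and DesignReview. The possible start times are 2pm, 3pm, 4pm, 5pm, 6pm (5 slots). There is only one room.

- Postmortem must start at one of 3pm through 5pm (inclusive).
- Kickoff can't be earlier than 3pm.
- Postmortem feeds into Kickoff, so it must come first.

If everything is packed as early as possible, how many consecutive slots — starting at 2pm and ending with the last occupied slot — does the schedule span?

The precedence chain requires at least 2 distinct slots.
With at most 1 per slot and 5 meetings, at least 5 slots are needed.
Propagating the time windows through the other constraints, Kickoff can't land before 4pm — that is slot 3 counting from 2pm — so the schedule must run through at least 3 slots.
5 works (last occupied slot: 6pm): for example Postmortem in 3pm, Standup in 5pm, Kickoff in 4pm, Roadmap in 2pm, DesignReview in 6pm.

5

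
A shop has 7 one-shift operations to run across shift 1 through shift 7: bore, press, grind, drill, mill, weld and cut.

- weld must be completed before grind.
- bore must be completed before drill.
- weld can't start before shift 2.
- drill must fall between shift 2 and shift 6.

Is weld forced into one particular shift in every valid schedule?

weld can be shift 2 (e.g. cut=shift 1, mill=shift 1, grind=shift 3, bore=shift 1, drill=shift 2, press=shift 1, weld=shift 2) or shift 3 (e.g. bore=shift 1, press=shift 1, grind=shift 4, weld=shift 3, mill=shift 1, cut=shift 1, drill=shift 2).

No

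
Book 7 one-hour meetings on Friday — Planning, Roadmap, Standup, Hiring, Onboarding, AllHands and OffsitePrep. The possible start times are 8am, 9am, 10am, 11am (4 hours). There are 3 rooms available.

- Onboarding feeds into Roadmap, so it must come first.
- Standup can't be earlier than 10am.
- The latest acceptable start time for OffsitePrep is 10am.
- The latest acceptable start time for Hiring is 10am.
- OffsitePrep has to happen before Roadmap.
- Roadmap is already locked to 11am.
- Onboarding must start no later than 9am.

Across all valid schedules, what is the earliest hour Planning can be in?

8am

Planning at 8am is achievable: Standup=10am; Hiring=9am; Roadmap=11am; AllHands=9am; OffsitePrep=8am; Planning=8am; Onboarding=8am.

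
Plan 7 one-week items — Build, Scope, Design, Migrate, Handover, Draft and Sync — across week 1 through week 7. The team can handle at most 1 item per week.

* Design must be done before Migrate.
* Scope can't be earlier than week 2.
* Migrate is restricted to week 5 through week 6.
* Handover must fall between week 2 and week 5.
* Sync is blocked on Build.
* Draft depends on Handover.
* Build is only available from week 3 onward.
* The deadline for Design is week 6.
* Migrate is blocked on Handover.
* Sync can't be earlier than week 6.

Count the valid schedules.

Splitting on Build: it can be week 3 (9), week 4 (9), week 5 (3), week 6 (3). Listing each branch's schedules as (Scope, Design, Migrate, Handover, Draft, Sync) by week number:
Build=week 3: (2,1,5,4,6,7) (2,1,5,4,7,6) (2,1,6,4,5,7) (4,1,5,2,6,7) (4,1,5,2,7,6) (4,1,6,2,5,7) (5,1,6,2,4,7) (6,1,5,2,4,7) (7,1,5,2,4,6) — 9.
Build=week 4: (2,1,5,3,6,7) (2,1,5,3,7,6) (2,1,6,3,5,7) (3,1,5,2,6,7) (3,1,5,2,7,6) (3,1,6,2,5,7) (5,1,6,2,3,7) (6,1,5,2,3,7) (7,1,5,2,3,6) — 9.
Build=week 5: (2,1,6,3,4,7) (3,1,6,2,4,7) (4,1,6,2,3,7) — 3.
Build=week 6: (2,1,5,3,4,7) (3,1,5,2,4,7) (4,1,5,2,3,7) — 3.
Summing: 9 + 9 + 3 + 3 = 24.

24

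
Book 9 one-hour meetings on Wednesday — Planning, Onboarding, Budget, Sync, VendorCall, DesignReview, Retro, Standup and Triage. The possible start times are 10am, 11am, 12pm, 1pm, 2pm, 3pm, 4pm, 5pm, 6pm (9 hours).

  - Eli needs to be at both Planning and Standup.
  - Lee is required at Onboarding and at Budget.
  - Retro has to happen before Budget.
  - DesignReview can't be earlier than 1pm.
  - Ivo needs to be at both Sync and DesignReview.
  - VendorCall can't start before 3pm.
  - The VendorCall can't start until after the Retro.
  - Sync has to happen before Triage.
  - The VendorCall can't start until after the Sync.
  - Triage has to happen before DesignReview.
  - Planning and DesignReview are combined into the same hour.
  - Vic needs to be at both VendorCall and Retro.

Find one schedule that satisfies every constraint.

Retro in 10am, Budget in 11am, Sync in 10am, DesignReview in 1pm, Standup in 10am, Onboarding in 10am, Triage in 11am, Planning in 1pm, VendorCall in 3pm

Checking: Retro(10am) before VendorCall(3pm); Sync(10am) before Triage(11am); Sync(10am) before VendorCall(3pm); Retro(10am) before Budget(11am); Triage(11am) before DesignReview(1pm); Planning(1pm) != Standup(10am); VendorCall(3pm) != Retro(10am); Sync(10am) != DesignReview(1pm); Onboarding(10am) != Budget(11am); Planning = DesignReview = 1pm; VendorCall=3pm in [3pm,6pm]; DesignReview=1pm in [1pm,6pm].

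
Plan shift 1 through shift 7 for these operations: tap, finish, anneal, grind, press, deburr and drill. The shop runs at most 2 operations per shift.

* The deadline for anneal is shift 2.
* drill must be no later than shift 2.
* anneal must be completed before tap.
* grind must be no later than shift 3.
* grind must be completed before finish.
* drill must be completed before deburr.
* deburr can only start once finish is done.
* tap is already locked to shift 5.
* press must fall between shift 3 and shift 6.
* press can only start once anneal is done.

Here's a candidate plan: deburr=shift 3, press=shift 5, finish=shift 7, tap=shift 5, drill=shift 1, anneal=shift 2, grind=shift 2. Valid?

Invalid. deburr can only start once finish is done.

tap is already locked to shift 5 — holds.
drill must be no later than shift 2 — holds.
drill must be completed before deburr — holds.
grind must be completed before finish — holds.
press must fall between shift 3 and shift 6 — holds.
deburr can only start once finish is done — violated.
anneal must be completed before tap — holds.
The deadline for anneal is shift 2 — holds.
press can only start once anneal is done — holds.
The shop runs at most 2 operations per shift — holds.
grind must be no later than shift 3 — holds.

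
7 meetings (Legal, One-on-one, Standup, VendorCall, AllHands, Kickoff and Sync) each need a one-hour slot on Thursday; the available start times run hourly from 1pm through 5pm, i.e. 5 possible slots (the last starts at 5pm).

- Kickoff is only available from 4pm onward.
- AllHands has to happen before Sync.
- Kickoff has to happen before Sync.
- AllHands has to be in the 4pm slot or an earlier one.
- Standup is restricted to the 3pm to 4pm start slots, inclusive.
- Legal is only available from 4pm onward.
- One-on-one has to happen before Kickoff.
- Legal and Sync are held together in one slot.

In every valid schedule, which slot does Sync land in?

Precedence pushes Sync to at least 5pm.
So Sync is pinned to 5pm.

5pm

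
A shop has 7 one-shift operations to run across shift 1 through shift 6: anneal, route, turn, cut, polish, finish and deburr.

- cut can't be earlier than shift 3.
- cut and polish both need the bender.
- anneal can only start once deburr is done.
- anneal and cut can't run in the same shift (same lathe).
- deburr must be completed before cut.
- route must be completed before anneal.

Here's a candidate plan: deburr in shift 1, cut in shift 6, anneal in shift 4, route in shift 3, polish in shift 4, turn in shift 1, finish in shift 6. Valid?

anneal can only start once deburr is done — holds.
route must be completed before anneal — holds.
anneal and cut can't run in the same shift (same lathe) — holds.
cut can't be earlier than shift 3 — holds.
cut and polish both need the bender — holds.
deburr must be completed before cut — holds.

Valid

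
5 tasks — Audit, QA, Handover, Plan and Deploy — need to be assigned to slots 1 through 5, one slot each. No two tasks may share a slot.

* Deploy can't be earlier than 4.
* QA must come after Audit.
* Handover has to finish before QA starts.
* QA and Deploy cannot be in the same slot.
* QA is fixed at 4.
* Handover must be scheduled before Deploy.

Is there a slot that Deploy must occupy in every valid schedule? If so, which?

5

Deploy's window is 4–5.
QA is fixed at 4, and Deploy can't share a slot with QA.
So Deploy must be 5.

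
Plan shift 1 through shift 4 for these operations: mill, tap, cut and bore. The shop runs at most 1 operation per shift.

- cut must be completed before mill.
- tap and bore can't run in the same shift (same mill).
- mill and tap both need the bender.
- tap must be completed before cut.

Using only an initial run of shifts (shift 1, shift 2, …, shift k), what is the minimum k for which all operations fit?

4

The precedence chain requires at least 3 distinct shifts.
With at most 1 per shift and 4 operations, at least 4 shifts are needed.
4 works (last occupied shift: shift 4): for example bore -> shift 4, tap -> shift 1, mill -> shift 3, cut -> shift 2.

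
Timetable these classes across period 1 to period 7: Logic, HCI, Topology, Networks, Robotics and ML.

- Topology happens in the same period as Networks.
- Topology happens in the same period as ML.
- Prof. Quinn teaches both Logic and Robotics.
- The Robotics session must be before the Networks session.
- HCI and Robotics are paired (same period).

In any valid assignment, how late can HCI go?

HCI must be in the same period as Robotics, which can't be after period 6, so HCI is at most period 6.
HCI at period 6 is achievable: Robotics=period 6; Topology=period 7; Logic=period 1; Networks=period 7; HCI=period 6; ML=period 7.

period 6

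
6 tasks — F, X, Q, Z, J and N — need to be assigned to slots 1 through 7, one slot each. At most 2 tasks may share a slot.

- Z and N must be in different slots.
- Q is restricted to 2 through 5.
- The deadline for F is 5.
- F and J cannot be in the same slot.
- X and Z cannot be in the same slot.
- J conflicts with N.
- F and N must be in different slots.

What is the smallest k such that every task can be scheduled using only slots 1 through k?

3 slots

With at most 2 per slot and 6 tasks, at least 3 slots are needed.
Q can't be placed before 2, so the schedule must run through at least slot 2.
3 works (last occupied slot: 3): for example Z in 3, J in 3, X in 1, Q in 2, F in 1, N in 2.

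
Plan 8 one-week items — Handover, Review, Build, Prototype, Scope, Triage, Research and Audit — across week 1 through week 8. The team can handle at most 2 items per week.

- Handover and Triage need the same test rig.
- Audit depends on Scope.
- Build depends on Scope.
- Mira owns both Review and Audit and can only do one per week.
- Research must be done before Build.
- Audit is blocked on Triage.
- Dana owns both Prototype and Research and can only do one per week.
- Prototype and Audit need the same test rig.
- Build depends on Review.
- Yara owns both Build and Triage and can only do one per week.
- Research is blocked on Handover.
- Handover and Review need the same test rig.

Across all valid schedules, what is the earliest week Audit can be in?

Precedence pushes Audit to at least week 2.
Audit at week 2 is achievable: Research in week 3, Scope in week 1, Triage in week 1, Audit in week 2, Review in week 3, Build in week 4, Handover in week 2, Prototype in week 4.

week 2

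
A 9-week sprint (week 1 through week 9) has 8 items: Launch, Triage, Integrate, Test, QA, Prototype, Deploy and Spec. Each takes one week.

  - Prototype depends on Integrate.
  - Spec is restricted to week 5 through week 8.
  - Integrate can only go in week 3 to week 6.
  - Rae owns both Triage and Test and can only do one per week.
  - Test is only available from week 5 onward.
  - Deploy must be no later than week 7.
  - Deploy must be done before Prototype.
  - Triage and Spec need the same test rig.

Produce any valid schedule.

Launch in week 1, Triage in week 1, Integrate in week 3, QA in week 1, Prototype in week 4, Deploy in week 1, Test in week 5, Spec in week 5

Checking: Integrate(week 3) before Prototype(week 4); Deploy(week 1) before Prototype(week 4); Triage(week 1) != Test(week 5); Triage(week 1) != Spec(week 5); Test=week 5 in [week 5,week 9]; Spec=week 5 in [week 5,week 8]; Deploy=week 1 in [week 1,week 7]; Integrate=week 3 in [week 3,week 6].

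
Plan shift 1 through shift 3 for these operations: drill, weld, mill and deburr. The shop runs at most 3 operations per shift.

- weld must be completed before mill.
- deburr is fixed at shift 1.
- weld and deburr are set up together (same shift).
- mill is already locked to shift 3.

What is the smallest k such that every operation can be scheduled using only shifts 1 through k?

3 shifts

The precedence chain requires at least 2 distinct shifts.
With at most 3 per shift and 4 operations, at least 2 shifts are needed.
mill can't be placed before shift 3, so the schedule must run through at least shift 3.
3 works (last occupied shift: shift 3): for example mill -> shift 3, weld -> shift 1, deburr -> shift 1, drill -> shift 1.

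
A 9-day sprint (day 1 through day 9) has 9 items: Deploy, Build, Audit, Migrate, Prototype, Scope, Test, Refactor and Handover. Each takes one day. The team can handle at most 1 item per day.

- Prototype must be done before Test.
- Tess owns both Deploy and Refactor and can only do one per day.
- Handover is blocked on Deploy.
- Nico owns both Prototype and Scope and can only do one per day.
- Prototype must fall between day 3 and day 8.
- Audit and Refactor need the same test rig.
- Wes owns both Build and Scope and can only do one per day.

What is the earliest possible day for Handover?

Precedence pushes Handover to at least day 2.
Handover at day 2 is achievable: Migrate -> day 7; Refactor -> day 9; Deploy -> day 1; Build -> day 5; Prototype -> day 3; Audit -> day 6; Handover -> day 2; Scope -> day 8; Test -> day 4.

day 2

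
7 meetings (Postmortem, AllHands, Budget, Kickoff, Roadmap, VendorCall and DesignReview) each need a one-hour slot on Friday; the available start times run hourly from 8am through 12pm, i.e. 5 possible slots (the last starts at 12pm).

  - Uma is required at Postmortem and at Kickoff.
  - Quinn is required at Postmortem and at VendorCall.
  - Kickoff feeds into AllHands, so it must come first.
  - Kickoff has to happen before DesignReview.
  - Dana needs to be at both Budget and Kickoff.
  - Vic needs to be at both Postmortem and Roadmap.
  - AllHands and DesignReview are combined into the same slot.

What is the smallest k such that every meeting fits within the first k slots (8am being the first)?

The precedence chain requires at least 2 distinct slots.
2 works (last occupied slot: 9am): for example VendorCall in 8am, Kickoff in 8am, DesignReview in 9am, Budget in 9am, AllHands in 9am, Postmortem in 9am, Roadmap in 8am.

2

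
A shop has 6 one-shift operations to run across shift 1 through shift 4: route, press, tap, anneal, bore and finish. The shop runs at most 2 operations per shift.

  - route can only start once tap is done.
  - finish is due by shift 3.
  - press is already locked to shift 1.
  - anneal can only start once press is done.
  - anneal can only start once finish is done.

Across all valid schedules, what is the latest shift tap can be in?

Downstream work caps tap at shift 3.
tap at shift 3 is achievable: anneal=shift 2; tap=shift 3; route=shift 4; finish=shift 1; press=shift 1; bore=shift 2.

shift 3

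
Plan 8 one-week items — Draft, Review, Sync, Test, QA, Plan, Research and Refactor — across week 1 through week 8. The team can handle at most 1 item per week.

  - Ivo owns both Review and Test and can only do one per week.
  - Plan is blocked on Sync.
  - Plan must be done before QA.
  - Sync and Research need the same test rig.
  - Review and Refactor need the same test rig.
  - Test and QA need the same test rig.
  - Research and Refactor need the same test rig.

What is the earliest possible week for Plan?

week 2

Precedence pushes Plan to at least week 2; downstream work caps Plan at week 7.
Plan at week 2 is achievable: Research -> week 7, Test -> week 6, Plan -> week 2, Refactor -> week 8, Draft -> week 4, Review -> week 5, QA -> week 3, Sync -> week 1.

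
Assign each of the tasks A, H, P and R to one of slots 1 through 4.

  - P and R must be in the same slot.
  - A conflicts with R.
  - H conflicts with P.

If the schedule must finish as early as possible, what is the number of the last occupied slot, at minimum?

2

Could 1 slot be enough, i.e. nothing placed later than 1? No: R can't share with A (1) → nothing is left.
So 1 slot is not enough.
2 works (last occupied slot: 2): for example P in 2; R in 2; A in 1; H in 1.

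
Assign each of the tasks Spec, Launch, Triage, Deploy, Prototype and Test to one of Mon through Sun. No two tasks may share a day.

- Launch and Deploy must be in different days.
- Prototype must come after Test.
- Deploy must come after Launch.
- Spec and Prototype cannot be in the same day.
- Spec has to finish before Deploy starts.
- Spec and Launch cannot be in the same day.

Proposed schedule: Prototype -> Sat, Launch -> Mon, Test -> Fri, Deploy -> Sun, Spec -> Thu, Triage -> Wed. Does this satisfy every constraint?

Valid

Spec and Launch cannot be in the same day — holds.
Spec and Prototype cannot be in the same day — holds.
No two tasks may share a day — holds.
Prototype must come after Test — holds.
Spec has to finish before Deploy starts — holds.
Deploy must come after Launch — holds.
Launch and Deploy must be in different days — holds.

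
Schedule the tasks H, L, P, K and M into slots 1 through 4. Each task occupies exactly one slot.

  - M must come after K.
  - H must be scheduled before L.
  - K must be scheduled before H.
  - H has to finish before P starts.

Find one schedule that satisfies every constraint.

K=1, P=3, H=2, L=3, M=2

Checking: H(2) before L(3); K(1) before H(2); K(1) before M(2); H(2) before P(3).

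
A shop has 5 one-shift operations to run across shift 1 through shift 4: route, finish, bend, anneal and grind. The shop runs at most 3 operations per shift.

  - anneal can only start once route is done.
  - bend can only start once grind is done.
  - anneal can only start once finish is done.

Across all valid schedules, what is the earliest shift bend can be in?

shift 2

Precedence pushes bend to at least shift 2.
bend at shift 2 is achievable: anneal -> shift 2; route -> shift 1; bend -> shift 2; grind -> shift 1; finish -> shift 1.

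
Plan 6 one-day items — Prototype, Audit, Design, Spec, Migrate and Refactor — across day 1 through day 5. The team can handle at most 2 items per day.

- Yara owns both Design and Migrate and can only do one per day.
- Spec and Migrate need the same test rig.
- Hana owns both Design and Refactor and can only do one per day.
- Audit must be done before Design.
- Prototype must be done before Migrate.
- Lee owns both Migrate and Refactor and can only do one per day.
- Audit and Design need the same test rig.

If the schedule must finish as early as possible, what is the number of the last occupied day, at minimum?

day 3

The precedence chain requires at least 2 distinct days.
With at most 2 per day and 6 work items, at least 3 days are needed.
3 works (last occupied day: day 3): for example Migrate -> day 2; Refactor -> day 1; Design -> day 3; Prototype -> day 1; Spec -> day 3; Audit -> day 2.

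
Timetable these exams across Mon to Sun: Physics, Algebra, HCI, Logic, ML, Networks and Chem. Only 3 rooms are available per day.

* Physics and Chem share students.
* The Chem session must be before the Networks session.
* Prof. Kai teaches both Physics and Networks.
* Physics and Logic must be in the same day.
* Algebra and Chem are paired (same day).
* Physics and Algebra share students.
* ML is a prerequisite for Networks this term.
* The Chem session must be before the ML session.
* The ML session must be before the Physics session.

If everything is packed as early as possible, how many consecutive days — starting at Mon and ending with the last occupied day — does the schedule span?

The precedence chain requires at least 3 distinct days.
With at most 3 per day and 7 exams, at least 3 days are needed.
Could 3 days be enough, i.e. nothing placed later than Wed? No: Networks must come after Chem (at Mon or later) → {Tue, Wed}; Chem must come before Networks (at Wed or earlier) → {Mon, Tue}; ML must come before Networks (at Wed or earlier) → {Mon, Tue}; Physics must come after ML (at Mon or later) → {Tue, Wed}; ML must come after Chem (at Mon or later) → {Tue}; Networks must come after ML (at Tue or later) → {Wed}; Physics must come after ML (at Tue or later) → {Wed}; Networks can't share with Physics (Wed) → nothing is left.
So 3 days is not enough.
4 works (last occupied day: Thu): for example Networks -> Wed, Logic -> Thu, HCI -> Mon, Chem -> Mon, ML -> Tue, Algebra -> Mon, Physics -> Thu.

4 days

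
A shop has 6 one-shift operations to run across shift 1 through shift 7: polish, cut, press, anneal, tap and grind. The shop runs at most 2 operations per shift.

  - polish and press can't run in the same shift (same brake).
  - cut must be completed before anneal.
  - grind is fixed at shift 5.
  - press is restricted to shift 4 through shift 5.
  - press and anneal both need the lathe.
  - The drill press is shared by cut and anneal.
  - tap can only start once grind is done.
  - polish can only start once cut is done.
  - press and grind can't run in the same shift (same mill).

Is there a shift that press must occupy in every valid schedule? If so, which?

press's window is shift 4–shift 5.
grind is fixed at shift 5, and press can't share a shift with grind.
So press must be shift 4.

shift 4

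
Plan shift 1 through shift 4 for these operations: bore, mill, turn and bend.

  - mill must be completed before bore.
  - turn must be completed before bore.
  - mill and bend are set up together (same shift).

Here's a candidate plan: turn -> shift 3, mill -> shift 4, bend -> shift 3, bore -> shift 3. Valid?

mill and bend are set up together (same shift) — violated.
mill must be completed before bore — violated.
turn must be completed before bore — violated.

No — it violates: mill must be completed before bore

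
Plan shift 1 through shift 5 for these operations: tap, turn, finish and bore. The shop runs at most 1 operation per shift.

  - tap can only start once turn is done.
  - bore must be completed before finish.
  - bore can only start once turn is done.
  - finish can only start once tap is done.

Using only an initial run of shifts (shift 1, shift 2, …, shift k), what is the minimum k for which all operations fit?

4

The precedence chain requires at least 3 distinct shifts.
With at most 1 per shift and 4 operations, at least 4 shifts are needed.
4 works (last occupied shift: shift 4): for example tap in shift 2; finish in shift 4; turn in shift 1; bore in shift 3.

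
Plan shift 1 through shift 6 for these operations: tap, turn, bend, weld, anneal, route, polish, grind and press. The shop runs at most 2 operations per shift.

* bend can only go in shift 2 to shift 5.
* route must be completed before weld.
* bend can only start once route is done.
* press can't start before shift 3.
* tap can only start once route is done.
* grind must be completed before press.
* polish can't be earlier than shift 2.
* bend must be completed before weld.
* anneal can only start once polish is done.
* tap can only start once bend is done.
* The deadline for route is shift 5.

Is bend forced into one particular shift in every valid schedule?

No

bend can be shift 2 (e.g. grind=shift 1, press=shift 3, bend=shift 2, weld=shift 4, polish=shift 2, turn=shift 5, anneal=shift 4, route=shift 1, tap=shift 3) or shift 3 (e.g. route=shift 1; anneal=shift 5; bend=shift 3; turn=shift 2; press=shift 3; polish=shift 2; weld=shift 4; tap=shift 4; grind=shift 1).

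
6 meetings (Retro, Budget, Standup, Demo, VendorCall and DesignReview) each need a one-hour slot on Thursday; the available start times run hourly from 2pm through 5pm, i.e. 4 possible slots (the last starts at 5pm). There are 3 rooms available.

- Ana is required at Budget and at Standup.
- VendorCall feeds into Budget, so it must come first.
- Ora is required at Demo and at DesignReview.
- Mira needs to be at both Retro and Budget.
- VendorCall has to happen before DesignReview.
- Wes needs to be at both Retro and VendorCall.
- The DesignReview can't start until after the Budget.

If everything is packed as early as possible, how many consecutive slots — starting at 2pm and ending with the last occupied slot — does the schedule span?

The precedence chain requires at least 3 distinct slots.
With at most 3 per slot and 6 meetings, at least 2 slots are needed.
3 works (last occupied slot: 4pm): for example Demo in 2pm, Retro in 4pm, Standup in 2pm, VendorCall in 2pm, Budget in 3pm, DesignReview in 4pm.

3 slots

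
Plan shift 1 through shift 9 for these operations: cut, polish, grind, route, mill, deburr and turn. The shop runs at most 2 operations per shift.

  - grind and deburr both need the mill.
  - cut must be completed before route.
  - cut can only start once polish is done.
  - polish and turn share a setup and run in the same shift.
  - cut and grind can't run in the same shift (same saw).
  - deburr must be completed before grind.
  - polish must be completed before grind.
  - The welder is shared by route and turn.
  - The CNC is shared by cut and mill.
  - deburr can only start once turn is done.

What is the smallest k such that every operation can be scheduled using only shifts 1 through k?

4

The precedence chain requires at least 3 distinct shifts.
With at most 2 per shift and 7 operations, at least 4 shifts are needed.
4 works (last occupied shift: shift 4): for example grind=shift 3; mill=shift 4; deburr=shift 2; cut=shift 2; route=shift 3; turn=shift 1; polish=shift 1.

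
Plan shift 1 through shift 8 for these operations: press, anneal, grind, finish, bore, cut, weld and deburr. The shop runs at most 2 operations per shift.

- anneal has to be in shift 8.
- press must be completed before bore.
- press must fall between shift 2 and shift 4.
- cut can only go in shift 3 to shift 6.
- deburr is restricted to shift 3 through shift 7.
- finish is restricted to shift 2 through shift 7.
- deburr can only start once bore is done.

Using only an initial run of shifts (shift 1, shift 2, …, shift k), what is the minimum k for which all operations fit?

The precedence chain requires at least 3 distinct shifts.
With at most 2 per shift and 8 operations, at least 4 shifts are needed.
anneal can't be placed before shift 8, so the schedule must run through at least shift 8.
8 works (last occupied shift: shift 8): for example deburr=shift 4; finish=shift 2; cut=shift 3; bore=shift 3; press=shift 2; grind=shift 1; weld=shift 1; anneal=shift 8.

8 shifts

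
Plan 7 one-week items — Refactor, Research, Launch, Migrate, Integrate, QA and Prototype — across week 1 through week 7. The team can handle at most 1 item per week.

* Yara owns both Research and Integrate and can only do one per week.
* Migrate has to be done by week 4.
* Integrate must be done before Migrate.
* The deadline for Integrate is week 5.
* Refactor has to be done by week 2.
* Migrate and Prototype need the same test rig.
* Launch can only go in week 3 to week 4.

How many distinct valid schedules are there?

Splitting on Refactor: it can be week 1 (12), week 2 (12). Listing each branch's schedules as (Research, Launch, Migrate, Integrate, QA, Prototype) by week number:
Refactor=week 1: (5,3,4,2,6,7) (5,3,4,2,7,6) (5,4,3,2,6,7) (5,4,3,2,7,6) (6,3,4,2,5,7) (6,3,4,2,7,5) (6,4,3,2,5,7) (6,4,3,2,7,5) (7,3,4,2,5,6) (7,3,4,2,6,5) (7,4,3,2,5,6) (7,4,3,2,6,5) — 12.
Refactor=week 2: (5,3,4,1,6,7) (5,3,4,1,7,6) (5,4,3,1,6,7) (5,4,3,1,7,6) (6,3,4,1,5,7) (6,3,4,1,7,5) (6,4,3,1,5,7) (6,4,3,1,7,5) (7,3,4,1,5,6) (7,3,4,1,6,5) (7,4,3,1,5,6) (7,4,3,1,6,5) — 12.
Summing: 12 + 12 = 24.

24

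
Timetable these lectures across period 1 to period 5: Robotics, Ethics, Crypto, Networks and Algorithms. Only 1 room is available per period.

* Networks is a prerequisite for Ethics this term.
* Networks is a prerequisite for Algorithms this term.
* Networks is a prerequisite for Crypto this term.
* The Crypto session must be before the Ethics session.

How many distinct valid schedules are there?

Splitting on Robotics: it can be period 1 (3), period 2 (3), period 3 (3), period 4 (3), period 5 (3). Listing each branch's schedules as (Ethics, Crypto, Networks, Algorithms) by period number:
Robotics=period 1: (4,3,2,5) (5,3,2,4) (5,4,2,3) — 3.
Robotics=period 2: (4,3,1,5) (5,3,1,4) (5,4,1,3) — 3.
Robotics=period 3: (4,2,1,5) (5,2,1,4) (5,4,1,2) — 3.
Robotics=period 4: (3,2,1,5) (5,2,1,3) (5,3,1,2) — 3.
Robotics=period 5: (3,2,1,4) (4,2,1,3) (4,3,1,2) — 3.
Summing: 3 + 3 + 3 + 3 + 3 = 15.

15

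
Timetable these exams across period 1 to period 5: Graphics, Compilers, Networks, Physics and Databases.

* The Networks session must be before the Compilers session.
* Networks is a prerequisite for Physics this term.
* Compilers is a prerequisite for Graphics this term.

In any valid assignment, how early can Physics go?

Precedence pushes Physics to at least period 2.
Physics at period 2 is achievable: Graphics -> period 3, Databases -> period 1, Physics -> period 2, Compilers -> period 2, Networks -> period 1.

period 2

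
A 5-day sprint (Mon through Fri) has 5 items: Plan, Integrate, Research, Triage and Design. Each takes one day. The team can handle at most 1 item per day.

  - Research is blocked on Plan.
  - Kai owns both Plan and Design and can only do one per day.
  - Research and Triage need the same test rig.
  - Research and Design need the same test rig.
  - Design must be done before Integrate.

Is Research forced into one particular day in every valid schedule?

No

Research can be Tue (e.g. Design=Wed; Plan=Mon; Integrate=Thu; Research=Tue; Triage=Fri) or Wed (e.g. Triage -> Fri; Integrate -> Thu; Design -> Tue; Research -> Wed; Plan -> Mon).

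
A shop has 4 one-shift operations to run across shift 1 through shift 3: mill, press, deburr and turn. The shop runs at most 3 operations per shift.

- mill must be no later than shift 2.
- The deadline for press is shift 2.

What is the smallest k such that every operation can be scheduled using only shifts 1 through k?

2 shifts

With at most 3 per shift and 4 operations, at least 2 shifts are needed.
2 works (last occupied shift: shift 2): for example deburr -> shift 1; turn -> shift 2; mill -> shift 1; press -> shift 1.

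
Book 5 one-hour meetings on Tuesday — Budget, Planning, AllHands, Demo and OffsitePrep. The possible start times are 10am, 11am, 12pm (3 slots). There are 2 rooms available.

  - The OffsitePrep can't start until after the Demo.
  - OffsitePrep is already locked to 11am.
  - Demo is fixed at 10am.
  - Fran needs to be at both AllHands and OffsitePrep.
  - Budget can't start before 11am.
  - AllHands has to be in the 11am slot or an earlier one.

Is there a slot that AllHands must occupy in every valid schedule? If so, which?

10am

AllHands's window is 10am–11am.
OffsitePrep is fixed at 11am, and AllHands can't share a slot with OffsitePrep.
So AllHands must be 10am.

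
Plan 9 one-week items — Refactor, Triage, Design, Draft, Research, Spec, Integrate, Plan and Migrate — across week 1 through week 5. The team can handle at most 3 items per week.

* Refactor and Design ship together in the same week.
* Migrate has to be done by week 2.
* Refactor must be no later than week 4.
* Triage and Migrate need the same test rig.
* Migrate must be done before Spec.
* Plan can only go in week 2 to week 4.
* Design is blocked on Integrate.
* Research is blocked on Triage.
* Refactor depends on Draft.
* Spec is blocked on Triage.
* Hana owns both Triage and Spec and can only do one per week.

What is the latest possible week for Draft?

week 3

Downstream work caps Draft at week 3.
Draft at week 3 is achievable: Plan=week 2, Triage=week 2, Draft=week 3, Refactor=week 4, Spec=week 3, Integrate=week 1, Design=week 4, Migrate=week 1, Research=week 3.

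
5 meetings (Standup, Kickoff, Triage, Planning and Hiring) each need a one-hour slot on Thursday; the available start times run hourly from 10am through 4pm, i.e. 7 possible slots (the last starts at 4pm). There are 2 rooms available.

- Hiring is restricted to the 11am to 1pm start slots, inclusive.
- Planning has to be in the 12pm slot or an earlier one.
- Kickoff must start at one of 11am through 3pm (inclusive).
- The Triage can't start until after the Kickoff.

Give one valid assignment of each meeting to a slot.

Kickoff in 11am; Planning in 10am; Triage in 12pm; Hiring in 11am; Standup in 10am

Checking: Kickoff(11am) before Triage(12pm); Kickoff=11am in [11am,3pm]; Hiring=11am in [11am,1pm]; Planning=10am in [10am,12pm]; max 2 per slot (cap 2).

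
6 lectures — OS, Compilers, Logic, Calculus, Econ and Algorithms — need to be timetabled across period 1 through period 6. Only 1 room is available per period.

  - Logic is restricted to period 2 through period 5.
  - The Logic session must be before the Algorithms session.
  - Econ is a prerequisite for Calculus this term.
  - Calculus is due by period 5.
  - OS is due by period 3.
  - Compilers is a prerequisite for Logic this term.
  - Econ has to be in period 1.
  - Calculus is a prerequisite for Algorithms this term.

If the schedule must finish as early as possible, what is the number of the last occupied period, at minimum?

The precedence chain requires at least 3 distinct periods.
With at most 1 per period and 6 lectures, at least 6 periods are needed.
6 works (last occupied period: period 6): for example OS in period 2, Econ in period 1, Calculus in period 5, Logic in period 4, Compilers in period 3, Algorithms in period 6.

period 6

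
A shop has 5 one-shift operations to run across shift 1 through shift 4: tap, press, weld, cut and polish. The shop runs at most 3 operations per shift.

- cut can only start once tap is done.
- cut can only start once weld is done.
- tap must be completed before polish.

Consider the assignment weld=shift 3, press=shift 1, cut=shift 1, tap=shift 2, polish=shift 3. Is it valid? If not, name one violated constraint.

tap must be completed before polish — holds.
cut can only start once tap is done — violated.
cut can only start once weld is done — violated.
The shop runs at most 3 operations per shift — holds.

No. cut can only start once weld is done is not satisfied.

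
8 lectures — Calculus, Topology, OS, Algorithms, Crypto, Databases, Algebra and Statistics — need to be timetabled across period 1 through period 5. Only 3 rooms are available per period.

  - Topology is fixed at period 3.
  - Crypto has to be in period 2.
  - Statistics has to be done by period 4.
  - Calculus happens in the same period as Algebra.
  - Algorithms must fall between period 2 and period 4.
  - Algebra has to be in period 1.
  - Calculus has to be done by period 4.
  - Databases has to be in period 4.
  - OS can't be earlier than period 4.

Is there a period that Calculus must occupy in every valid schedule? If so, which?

Calculus's own window allows nothing later than period 4; Calculus must be in the same period as Algebra, which can't be after period 1, so Calculus is at most period 1.
So Calculus is pinned to period 1.

period 1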